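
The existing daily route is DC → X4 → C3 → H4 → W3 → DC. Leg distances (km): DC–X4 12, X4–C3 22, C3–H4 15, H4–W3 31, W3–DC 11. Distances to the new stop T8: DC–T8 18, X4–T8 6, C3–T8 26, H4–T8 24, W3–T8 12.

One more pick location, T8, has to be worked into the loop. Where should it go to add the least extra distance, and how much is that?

Adding 5 km by placing T8 on the H4–W3 leg.

Insertion cost between consecutive stops i–j is d(i,T8) + d(T8,j) − d(i,j):
  between DC and X4: 18 + 6 − 12 = 12
  between X4 and C3: 6 + 26 − 22 = 10
  between C3 and H4: 26 + 24 − 15 = 35
  between H4 and W3: 24 + 12 − 31 = 5
  between W3 and DC: 12 + 18 − 11 = 19
Cheapest insertion is between H4 and W3, adding 5.
New total = 91 + 5 = 96.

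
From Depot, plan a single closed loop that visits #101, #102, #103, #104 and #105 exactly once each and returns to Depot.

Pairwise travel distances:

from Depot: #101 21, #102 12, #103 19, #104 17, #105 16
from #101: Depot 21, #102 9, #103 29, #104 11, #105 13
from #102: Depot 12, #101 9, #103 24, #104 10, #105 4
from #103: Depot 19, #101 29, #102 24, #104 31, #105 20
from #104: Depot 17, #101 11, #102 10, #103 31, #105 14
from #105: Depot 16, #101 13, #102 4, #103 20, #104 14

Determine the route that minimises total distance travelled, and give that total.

80 — the shortest possible round trip.

Depot - #101 - #102 - #103 - #104 - #105 - Depot: 21+9+24+31+14+16 = 115
Depot - #101 - #102 - #103 - #105 - #104 - Depot: 21+9+24+20+14+17 = 105
Depot - #101 - #102 - #104 - #103 - #105 - Depot: 21+9+10+31+20+16 = 107
Depot - #101 - #102 - #104 - #105 - #103 - Depot: 21+9+10+14+20+19 = 93
Depot - #101 - #102 - #105 - #103 - #104 - Depot: 21+9+4+20+31+17 = 102
Depot - #101 - #102 - #105 - #104 - #103 - Depot: 21+9+4+14+31+19 = 98
Depot - #101 - #103 - #102 - #104 - #105 - Depot: 21+29+24+10+14+16 = 114
Depot - #101 - #103 - #102 - #105 - #104 - Depot: 21+29+24+4+14+17 = 109
Depot - #101 - #103 - #104 - #102 - #105 - Depot: 21+29+31+10+4+16 = 111
Depot - #101 - #103 - #104 - #105 - #102 - Depot: 21+29+31+14+4+12 = 111
Depot - #101 - #103 - #105 - #102 - #104 - Depot: 21+29+20+4+10+17 = 101
Depot - #101 - #103 - #105 - #104 - #102 - Depot: 21+29+20+14+10+12 = 106
Depot - #101 - #104 - #102 - #103 - #105 - Depot: 21+11+10+24+20+16 = 102
Depot - #101 - #104 - #102 - #105 - #103 - Depot: 21+11+10+4+20+19 = 85
… (46 more)
Depot - #103 - #105 - #102 - #101 - #104 - Depot: 19+20+4+9+11+17 = 80  ← best
The minimum is 80.
One optimal route: Depot → #103 → #105 → #102 → #101 → #104 → Depot (or its reverse).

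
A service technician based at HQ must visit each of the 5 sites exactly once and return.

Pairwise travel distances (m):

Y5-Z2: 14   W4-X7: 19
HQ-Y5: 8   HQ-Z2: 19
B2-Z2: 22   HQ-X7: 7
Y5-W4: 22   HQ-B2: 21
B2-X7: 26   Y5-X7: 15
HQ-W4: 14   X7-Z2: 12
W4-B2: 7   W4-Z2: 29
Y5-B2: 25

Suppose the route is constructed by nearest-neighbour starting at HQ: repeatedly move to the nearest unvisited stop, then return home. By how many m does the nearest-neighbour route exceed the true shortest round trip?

Excess over optimum: 6 m.

From HQ: X7=7, Y5=8, W4=14, Z2=19, B2=21 → choose X7 (7).
From X7: Z2=12, Y5=15, W4=19, B2=26 → choose Z2 (12).
From Z2: Y5=14, B2=22, W4=29 → choose Y5 (14).
From Y5: W4=22, B2=25 → choose W4 (22).
From W4: B2=7 → choose B2 (7).
NN route HQ → X7 → Z2 → Y5 → W4 → B2 → HQ costs 83.
Optimal: HQ → Y5 → Z2 → B2 → W4 → X7 → HQ costs 77 (by enumerating all 60 distinct tours).
Excess = 83 − 77 = 6.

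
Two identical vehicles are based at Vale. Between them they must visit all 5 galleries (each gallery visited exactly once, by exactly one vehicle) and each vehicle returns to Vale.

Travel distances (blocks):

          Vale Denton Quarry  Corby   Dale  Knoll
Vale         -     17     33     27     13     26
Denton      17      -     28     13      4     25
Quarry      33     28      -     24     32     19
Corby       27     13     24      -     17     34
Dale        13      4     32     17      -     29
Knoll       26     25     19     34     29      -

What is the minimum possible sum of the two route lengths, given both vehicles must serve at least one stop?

Minimum combined distance: 125 blocks.

There are 2^4 − 1 = 15 ways to divide the 5 stops into two non-empty groups. For each, the best each vehicle can do is its own shortest tour through its group:
  {Denton} + {Quarry, Corby, Dale, Knoll}: 34 + 99 = 133
  {Quarry} + {Denton, Corby, Dale, Knoll}: 66 + 90 = 156
  {Denton, Quarry} + {Corby, Dale, Knoll}: 78 + 90 = 168
  {Corby} + {Denton, Quarry, Dale, Knoll}: 54 + 90 = 144
  {Denton, Corby} + {Quarry, Dale, Knoll}: 57 + 90 = 147
  {Quarry, Corby} + {Denton, Dale, Knoll}: 84 + 68 = 152
  … (15 splits in total)
  {Dale} + {Denton, Quarry, Corby, Knoll}: 26 + 99 = 125  ← best
Best: vehicle 1 Vale → Dale → Vale = 26; vehicle 2 Vale → Denton → Corby → Quarry → Knoll → Vale = 99; combined 125.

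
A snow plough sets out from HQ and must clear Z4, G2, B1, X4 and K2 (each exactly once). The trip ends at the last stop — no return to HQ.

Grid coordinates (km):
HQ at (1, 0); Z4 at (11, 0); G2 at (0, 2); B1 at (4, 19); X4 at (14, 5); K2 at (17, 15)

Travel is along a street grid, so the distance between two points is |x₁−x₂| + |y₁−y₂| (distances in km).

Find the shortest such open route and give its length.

Shortest open route: 54 km.

There are 5! = 120 possible orderings.
HQ → Z4 → G2 → B1 → X4 → K2: 10+13+21+24+13 = 81
HQ → Z4 → G2 → B1 → K2 → X4: 10+13+21+17+13 = 74
HQ → Z4 → G2 → X4 → B1 → K2: 10+13+17+24+17 = 81
HQ → Z4 → G2 → X4 → K2 → B1: 10+13+17+13+17 = 70
HQ → Z4 → G2 → K2 → B1 → X4: 10+13+30+17+24 = 94
HQ → Z4 → G2 → K2 → X4 → B1: 10+13+30+13+24 = 90
HQ → Z4 → B1 → G2 → X4 → K2: 10+26+21+17+13 = 87
HQ → Z4 → B1 → G2 → K2 → X4: 10+26+21+30+13 = 100
HQ → Z4 → B1 → X4 → G2 → K2: 10+26+24+17+30 = 107
HQ → Z4 → B1 → X4 → K2 → G2: 10+26+24+13+30 = 103
HQ → Z4 → B1 → K2 → G2 → X4: 10+26+17+30+17 = 100
HQ → Z4 → B1 → K2 → X4 → G2: 10+26+17+13+17 = 83
HQ → Z4 → X4 → G2 → B1 → K2: 10+8+17+21+17 = 73
HQ → Z4 → X4 → G2 → K2 → B1: 10+8+17+30+17 = 82
… (106 more)
HQ → G2 → Z4 → X4 → K2 → B1: 3+13+8+13+17 = 54  ← best
The minimum is 54.
One shortest path: HQ → G2 → Z4 → X4 → K2 → B1.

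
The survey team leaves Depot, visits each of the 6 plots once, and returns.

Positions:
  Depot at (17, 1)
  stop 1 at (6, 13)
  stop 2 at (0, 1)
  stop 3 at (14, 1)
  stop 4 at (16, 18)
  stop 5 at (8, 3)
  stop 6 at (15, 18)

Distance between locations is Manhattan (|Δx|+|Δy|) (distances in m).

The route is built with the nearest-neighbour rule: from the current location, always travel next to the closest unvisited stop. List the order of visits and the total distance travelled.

From Depot: distances to unvisited — stop 3=3, stop 5=11, stop 2=17, stop 4=18, stop 6=19, stop 1=23. Nearest is stop 3 (3).
From stop 3: distances to unvisited — stop 5=8, stop 2=14, stop 6=18, stop 4=19, stop 1=20. Nearest is stop 5 (8).
From stop 5: distances to unvisited — stop 2=10, stop 1=12, stop 6=22, stop 4=23. Nearest is stop 2 (10).
From stop 2: distances to unvisited — stop 1=18, stop 6=32, stop 4=33. Nearest is stop 1 (18).
From stop 1: distances to unvisited — stop 6=14, stop 4=15. Nearest is stop 6 (14).
From stop 6: distances to unvisited — stop 4=1. Nearest is stop 4 (1).
Return stop 4→Depot: 18.
Total = 3 + 8 + 10 + 18 + 14 + 1 + 18 = 72.

72 m along Depot → stop 3 → stop 5 → stop 2 → stop 1 → stop 6 → stop 4 → Depot.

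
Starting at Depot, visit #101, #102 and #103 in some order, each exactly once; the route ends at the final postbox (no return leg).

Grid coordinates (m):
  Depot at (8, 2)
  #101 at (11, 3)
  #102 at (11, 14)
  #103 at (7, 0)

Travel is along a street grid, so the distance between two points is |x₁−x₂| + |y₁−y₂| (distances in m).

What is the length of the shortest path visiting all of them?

There are 3! = 6 possible orderings.
Depot → #101 → #102 → #103: 4+11+18 = 33
Depot → #101 → #103 → #102: 4+7+18 = 29
Depot → #102 → #101 → #103: 15+11+7 = 33
Depot → #102 → #103 → #101: 15+18+7 = 40
Depot → #103 → #101 → #102: 3+7+11 = 21
Depot → #103 → #102 → #101: 3+18+11 = 32
The minimum is 21.
One shortest path: Depot → #103 → #101 → #102.

Minimum one-way distance = 21 m.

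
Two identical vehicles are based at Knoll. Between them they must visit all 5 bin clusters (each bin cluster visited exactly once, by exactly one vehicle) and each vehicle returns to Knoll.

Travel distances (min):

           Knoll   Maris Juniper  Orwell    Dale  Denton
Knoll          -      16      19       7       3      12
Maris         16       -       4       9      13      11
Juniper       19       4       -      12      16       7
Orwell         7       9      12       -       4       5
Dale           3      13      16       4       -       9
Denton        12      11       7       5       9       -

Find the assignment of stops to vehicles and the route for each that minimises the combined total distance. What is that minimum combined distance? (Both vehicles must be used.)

Minimum combined distance: 45 min.

There are 2^4 − 1 = 15 ways to divide the 5 stops into two non-empty groups. For each, the best each vehicle can do is its own shortest tour through its group:
  {Maris} + {Juniper, Orwell, Dale, Denton}: 32 + 38 = 70
  {Juniper} + {Maris, Orwell, Dale, Denton}: 38 + 39 = 77
  {Maris, Juniper} + {Orwell, Dale, Denton}: 39 + 24 = 63
  {Orwell} + {Maris, Juniper, Dale, Denton}: 14 + 39 = 53
  {Maris, Orwell} + {Juniper, Dale, Denton}: 32 + 38 = 70
  {Juniper, Orwell} + {Maris, Dale, Denton}: 38 + 39 = 77
  … (15 splits in total)
  {Dale} + {Maris, Juniper, Orwell, Denton}: 6 + 39 = 45  ← best
Best: vehicle 1 Knoll → Dale → Knoll = 6; vehicle 2 Knoll → Maris → Juniper → Denton → Orwell → Knoll = 39; combined 45.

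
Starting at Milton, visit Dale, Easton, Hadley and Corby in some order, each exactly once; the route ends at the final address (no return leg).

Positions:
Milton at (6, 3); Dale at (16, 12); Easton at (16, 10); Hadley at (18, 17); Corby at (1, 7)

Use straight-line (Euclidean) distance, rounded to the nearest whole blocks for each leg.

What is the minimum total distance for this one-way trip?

Minimum one-way distance = 28 blocks.

There are 4! = 24 possible orderings.
Milton - Dale - Easton - Hadley - Corby: 13+2+7+20 = 42
Milton - Dale - Easton - Corby - Hadley: 13+2+15+20 = 50
Milton - Dale - Hadley - Easton - Corby: 13+5+7+15 = 40
Milton - Dale - Hadley - Corby - Easton: 13+5+20+15 = 53
Milton - Dale - Corby - Easton - Hadley: 13+16+15+7 = 51
Milton - Dale - Corby - Hadley - Easton: 13+16+20+7 = 56
Milton - Easton - Dale - Hadley - Corby: 12+2+5+20 = 39
Milton - Easton - Dale - Corby - Hadley: 12+2+16+20 = 50
Milton - Easton - Hadley - Dale - Corby: 12+7+5+16 = 40
Milton - Easton - Hadley - Corby - Dale: 12+7+20+16 = 55
Milton - Easton - Corby - Dale - Hadley: 12+15+16+5 = 48
Milton - Easton - Corby - Hadley - Dale: 12+15+20+5 = 52
Milton - Hadley - Dale - Easton - Corby: 18+5+2+15 = 40
Milton - Hadley - Dale - Corby - Easton: 18+5+16+15 = 54
… (10 more)
Milton - Corby - Easton - Dale - Hadley: 6+15+2+5 = 28  ← best
The minimum is 28.
One shortest path: Milton → Corby → Easton → Dale → Hadley.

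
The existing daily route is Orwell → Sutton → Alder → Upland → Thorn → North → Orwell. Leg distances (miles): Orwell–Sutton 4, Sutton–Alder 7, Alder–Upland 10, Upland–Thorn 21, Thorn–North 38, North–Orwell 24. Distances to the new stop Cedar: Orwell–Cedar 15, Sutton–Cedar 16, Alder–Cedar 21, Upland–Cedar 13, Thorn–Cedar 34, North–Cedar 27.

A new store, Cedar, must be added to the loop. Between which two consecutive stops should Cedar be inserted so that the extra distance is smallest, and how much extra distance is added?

Insertion cost between consecutive stops i–j is d(i,Cedar) + d(Cedar,j) − d(i,j):
  between Orwell and Sutton: 15 + 16 − 4 = 27
  between Sutton and Alder: 16 + 21 − 7 = 30
  between Alder and Upland: 21 + 13 − 10 = 24
  between Upland and Thorn: 13 + 34 − 21 = 26
  between Thorn and North: 34 + 27 − 38 = 23
  between North and Orwell: 27 + 15 − 24 = 18
Cheapest insertion is between North and Orwell, adding 18.
New total = 104 + 18 = 122.

Adding 18 miles by placing Cedar on the North–Orwell leg.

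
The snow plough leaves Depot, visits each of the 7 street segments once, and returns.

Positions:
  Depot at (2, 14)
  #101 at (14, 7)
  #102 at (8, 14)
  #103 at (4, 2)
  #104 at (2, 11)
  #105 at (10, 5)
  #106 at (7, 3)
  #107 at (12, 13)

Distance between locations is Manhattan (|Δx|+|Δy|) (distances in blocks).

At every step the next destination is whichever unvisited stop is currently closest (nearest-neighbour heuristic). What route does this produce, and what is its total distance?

54 blocks along Depot → #104 → #102 → #107 → #101 → #105 → #106 → #103 → Depot.

Depot → [#104:3 / #102:6 / #107:11 / #103:14 / #106:16 / #105:17 / #101:19] → #104 (3)
#104 → [#102:9 / #103:11 / #107:12 / #106:13 / #105:14 / #101:16] → #102 (9)
#102 → [#107:5 / #105:11 / #106:12 / #101:13 / #103:16] → #107 (5)
#107 → [#101:8 / #105:10 / #106:15 / #103:19] → #101 (8)
#101 → [#105:6 / #106:11 / #103:15] → #105 (6)
#105 → [#106:5 / #103:9] → #106 (5)
#106 → [#103:4] → #103 (4)
Return #103→Depot: 14.
Total = 3 + 9 + 5 + 8 + 6 + 5 + 4 + 14 = 54.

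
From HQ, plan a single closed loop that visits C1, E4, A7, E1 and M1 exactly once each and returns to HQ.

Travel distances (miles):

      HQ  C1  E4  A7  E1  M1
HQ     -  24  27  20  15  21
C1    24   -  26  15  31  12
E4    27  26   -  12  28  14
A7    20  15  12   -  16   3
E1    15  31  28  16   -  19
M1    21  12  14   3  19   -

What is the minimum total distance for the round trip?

With 5 stops there are 5!/2 = 60 distinct round trips (a route and its reverse cost the same).
HQ→C1→E4→A7→E1→M1→HQ: 24+26+12+16+19+21 = 118
HQ→C1→E4→A7→M1→E1→HQ: 24+26+12+3+19+15 = 99
HQ→C1→E4→E1→A7→M1→HQ: 24+26+28+16+3+21 = 118
HQ→C1→E4→E1→M1→A7→HQ: 24+26+28+19+3+20 = 120
HQ→C1→E4→M1→A7→E1→HQ: 24+26+14+3+16+15 = 98
HQ→C1→E4→M1→E1→A7→HQ: 24+26+14+19+16+20 = 119
HQ→C1→A7→E4→E1→M1→HQ: 24+15+12+28+19+21 = 119
HQ→C1→A7→E4→M1→E1→HQ: 24+15+12+14+19+15 = 99
HQ→C1→A7→E1→E4→M1→HQ: 24+15+16+28+14+21 = 118
HQ→C1→A7→E1→M1→E4→HQ: 24+15+16+19+14+27 = 115
HQ→C1→A7→M1→E4→E1→HQ: 24+15+3+14+28+15 = 99
HQ→C1→A7→M1→E1→E4→HQ: 24+15+3+19+28+27 = 116
HQ→C1→E1→E4→A7→M1→HQ: 24+31+28+12+3+21 = 119
HQ→C1→E1→E4→M1→A7→HQ: 24+31+28+14+3+20 = 120
… (46 more)
HQ→C1→M1→E4→A7→E1→HQ: 24+12+14+12+16+15 = 93  ← best
The minimum is 93.
One optimal route: HQ → C1 → M1 → E4 → A7 → E1 → HQ (or its reverse).

Shortest round trip = 93 miles.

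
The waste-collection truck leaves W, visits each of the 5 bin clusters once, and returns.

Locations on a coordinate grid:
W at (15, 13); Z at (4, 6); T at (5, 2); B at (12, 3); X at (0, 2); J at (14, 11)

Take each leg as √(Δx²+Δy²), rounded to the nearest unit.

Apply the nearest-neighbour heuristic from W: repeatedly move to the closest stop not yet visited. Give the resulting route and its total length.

W → [J:2 / B:10 / Z:13 / T:15 / X:19] → J (2)
J → [B:8 / Z:11 / T:13 / X:17] → B (8)
B → [T:7 / Z:9 / X:12] → T (7)
T → [Z:4 / X:5] → Z (4)
Z → [X:6] → X (6)
Return X→W: 19.
Total = 2 + 8 + 7 + 4 + 6 + 19 = 46.

46 along W → J → B → T → Z → X → W.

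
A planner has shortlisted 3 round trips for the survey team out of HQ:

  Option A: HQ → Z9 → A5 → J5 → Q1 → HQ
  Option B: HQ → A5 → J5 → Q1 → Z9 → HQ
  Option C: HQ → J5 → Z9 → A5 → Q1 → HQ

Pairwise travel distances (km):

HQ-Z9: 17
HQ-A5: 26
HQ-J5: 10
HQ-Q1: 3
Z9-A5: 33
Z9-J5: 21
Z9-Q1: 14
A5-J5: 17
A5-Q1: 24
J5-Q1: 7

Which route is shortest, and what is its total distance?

Option A: 17 + 33 + 17 + 7 + 3 = 77
Option B: 26 + 17 + 7 + 14 + 17 = 81
Option C: 10 + 21 + 33 + 24 + 3 = 91

Shortest is Option A, total 77 km.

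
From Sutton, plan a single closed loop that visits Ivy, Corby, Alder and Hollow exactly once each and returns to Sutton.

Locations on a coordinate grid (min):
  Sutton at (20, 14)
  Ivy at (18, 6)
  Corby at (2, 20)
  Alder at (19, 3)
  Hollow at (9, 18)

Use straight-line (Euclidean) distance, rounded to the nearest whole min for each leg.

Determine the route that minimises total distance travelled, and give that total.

With 4 stops there are 4!/2 = 12 distinct round trips (a route and its reverse cost the same).
Sutton → Ivy → Corby → Alder → Hollow → Sutton: 8+21+24+18+12 = 83
Sutton → Ivy → Corby → Hollow → Alder → Sutton: 8+21+7+18+11 = 65
Sutton → Ivy → Alder → Corby → Hollow → Sutton: 8+3+24+7+12 = 54
Sutton → Ivy → Alder → Hollow → Corby → Sutton: 8+3+18+7+19 = 55
Sutton → Ivy → Hollow → Corby → Alder → Sutton: 8+15+7+24+11 = 65
Sutton → Ivy → Hollow → Alder → Corby → Sutton: 8+15+18+24+19 = 84
Sutton → Corby → Ivy → Alder → Hollow → Sutton: 19+21+3+18+12 = 73
Sutton → Corby → Ivy → Hollow → Alder → Sutton: 19+21+15+18+11 = 84
Sutton → Corby → Alder → Ivy → Hollow → Sutton: 19+24+3+15+12 = 73
Sutton → Corby → Hollow → Ivy → Alder → Sutton: 19+7+15+3+11 = 55
Sutton → Alder → Ivy → Corby → Hollow → Sutton: 11+3+21+7+12 = 54
Sutton → Alder → Corby → Ivy → Hollow → Sutton: 11+24+21+15+12 = 83
The minimum is 54.
One optimal route: Sutton → Ivy → Alder → Corby → Hollow → Sutton (or its reverse).

Shortest round trip = 54 min.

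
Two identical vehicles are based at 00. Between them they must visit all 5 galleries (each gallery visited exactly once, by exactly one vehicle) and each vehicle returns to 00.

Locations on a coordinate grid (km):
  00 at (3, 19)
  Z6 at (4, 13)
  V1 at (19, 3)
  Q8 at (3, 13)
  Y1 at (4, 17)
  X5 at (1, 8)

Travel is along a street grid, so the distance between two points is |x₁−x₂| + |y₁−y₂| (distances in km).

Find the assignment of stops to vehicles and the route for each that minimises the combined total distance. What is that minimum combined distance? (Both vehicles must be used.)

74 km — the smallest possible combined total.

Check every non-empty split of the stops between the two vehicles; for each half take its own optimal tour:
  {Z6} + {V1, Q8, Y1, X5}: 14 + 68 = 82
  {V1} + {Z6, Q8, Y1, X5}: 64 + 28 = 92
  {Z6, V1} + {Q8, Y1, X5}: 64 + 28 = 92
  {Q8} + {Z6, V1, Y1, X5}: 12 + 68 = 80
  {Z6, Q8} + {V1, Y1, X5}: 14 + 68 = 82
  {V1, Q8} + {Z6, Y1, X5}: 64 + 28 = 92
  … (15 splits in total)
  {Y1} + {Z6, V1, Q8, X5}: 6 + 68 = 74  ← best
Best: vehicle 1 00 → Y1 → 00 = 6; vehicle 2 00 → Z6 → V1 → X5 → Q8 → 00 = 68; combined 74.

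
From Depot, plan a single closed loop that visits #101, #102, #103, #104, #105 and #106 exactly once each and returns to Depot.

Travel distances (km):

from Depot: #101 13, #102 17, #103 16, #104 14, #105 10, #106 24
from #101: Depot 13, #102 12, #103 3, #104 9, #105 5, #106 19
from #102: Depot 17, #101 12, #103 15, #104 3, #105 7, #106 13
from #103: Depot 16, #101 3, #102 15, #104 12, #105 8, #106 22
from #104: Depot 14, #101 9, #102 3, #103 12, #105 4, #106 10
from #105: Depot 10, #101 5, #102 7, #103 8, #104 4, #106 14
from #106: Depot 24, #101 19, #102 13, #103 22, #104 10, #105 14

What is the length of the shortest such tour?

68 km — the shortest possible round trip.

Depot - #101 - #102 - #103 - #104 - #105 - #106 - Depot: 13+12+15+12+4+14+24 = 94
Depot - #101 - #102 - #103 - #104 - #106 - #105 - Depot: 13+12+15+12+10+14+10 = 86
Depot - #101 - #102 - #103 - #105 - #104 - #106 - Depot: 13+12+15+8+4+10+24 = 86
Depot - #101 - #102 - #103 - #105 - #106 - #104 - Depot: 13+12+15+8+14+10+14 = 86
Depot - #101 - #102 - #103 - #106 - #104 - #105 - Depot: 13+12+15+22+10+4+10 = 86
Depot - #101 - #102 - #103 - #106 - #105 - #104 - Depot: 13+12+15+22+14+4+14 = 94
Depot - #101 - #102 - #104 - #103 - #105 - #106 - Depot: 13+12+3+12+8+14+24 = 86
Depot - #101 - #102 - #104 - #103 - #106 - #105 - Depot: 13+12+3+12+22+14+10 = 86
… (352 more)
Depot - #101 - #103 - #102 - #104 - #106 - #105 - Depot: 13+3+15+3+10+14+10 = 68  ← best
The minimum is 68.
One optimal route: Depot → #101 → #103 → #102 → #104 → #106 → #105 → Depot (or its reverse).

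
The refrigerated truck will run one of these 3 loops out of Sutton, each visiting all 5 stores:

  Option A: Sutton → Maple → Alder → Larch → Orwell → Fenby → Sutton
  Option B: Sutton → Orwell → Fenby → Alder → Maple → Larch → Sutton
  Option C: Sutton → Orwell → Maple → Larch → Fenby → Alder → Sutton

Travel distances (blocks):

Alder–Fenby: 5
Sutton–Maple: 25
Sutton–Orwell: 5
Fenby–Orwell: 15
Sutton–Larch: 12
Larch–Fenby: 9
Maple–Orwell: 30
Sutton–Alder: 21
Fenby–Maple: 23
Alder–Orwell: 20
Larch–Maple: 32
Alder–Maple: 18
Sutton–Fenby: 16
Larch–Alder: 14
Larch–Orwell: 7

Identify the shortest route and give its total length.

87 blocks — Option B is the shortest.

Option A: 25 + 18 + 14 + 7 + 15 + 16 = 95
Option B: 5 + 15 + 5 + 18 + 32 + 12 = 87
Option C: 5 + 30 + 32 + 9 + 5 + 21 = 102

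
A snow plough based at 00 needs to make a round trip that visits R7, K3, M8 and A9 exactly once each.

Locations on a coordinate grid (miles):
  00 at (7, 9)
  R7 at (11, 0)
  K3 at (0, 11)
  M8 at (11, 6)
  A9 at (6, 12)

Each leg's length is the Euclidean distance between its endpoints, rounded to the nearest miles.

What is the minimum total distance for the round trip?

36 miles — the shortest possible round trip.

00 - R7 - K3 - M8 - A9 - 00: 10+16+12+8+3 = 49
00 - R7 - K3 - A9 - M8 - 00: 10+16+6+8+5 = 45
00 - R7 - M8 - K3 - A9 - 00: 10+6+12+6+3 = 37
00 - R7 - M8 - A9 - K3 - 00: 10+6+8+6+7 = 37
00 - R7 - A9 - K3 - M8 - 00: 10+13+6+12+5 = 46
00 - R7 - A9 - M8 - K3 - 00: 10+13+8+12+7 = 50
00 - K3 - R7 - M8 - A9 - 00: 7+16+6+8+3 = 40
00 - K3 - R7 - A9 - M8 - 00: 7+16+13+8+5 = 49
00 - K3 - M8 - R7 - A9 - 00: 7+12+6+13+3 = 41
00 - K3 - A9 - R7 - M8 - 00: 7+6+13+6+5 = 37
00 - M8 - R7 - K3 - A9 - 00: 5+6+16+6+3 = 36
00 - M8 - K3 - R7 - A9 - 00: 5+12+16+13+3 = 49
The minimum is 36.
One optimal route: 00 → M8 → R7 → K3 → A9 → 00 (or its reverse).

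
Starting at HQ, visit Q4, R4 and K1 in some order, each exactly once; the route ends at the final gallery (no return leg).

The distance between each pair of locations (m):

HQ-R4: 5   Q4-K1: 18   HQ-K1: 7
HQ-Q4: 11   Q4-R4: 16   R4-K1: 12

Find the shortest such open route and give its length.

There are 3! = 6 possible orderings.
HQ - Q4 - R4 - K1: 11+16+12 = 39
HQ - Q4 - K1 - R4: 11+18+12 = 41
HQ - R4 - Q4 - K1: 5+16+18 = 39
HQ - R4 - K1 - Q4: 5+12+18 = 35
HQ - K1 - Q4 - R4: 7+18+16 = 41
HQ - K1 - R4 - Q4: 7+12+16 = 35
The minimum is 35.
One shortest path: HQ → R4 → K1 → Q4.

Shortest open route: 35 m.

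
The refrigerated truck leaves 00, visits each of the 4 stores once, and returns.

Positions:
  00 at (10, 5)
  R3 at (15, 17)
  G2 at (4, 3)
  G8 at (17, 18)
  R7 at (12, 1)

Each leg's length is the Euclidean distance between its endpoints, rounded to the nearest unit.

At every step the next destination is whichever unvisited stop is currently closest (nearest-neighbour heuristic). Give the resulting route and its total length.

47 along 00 → R7 → G2 → R3 → G8 → 00.

00 → [R7:4 / G2:6 / R3:13 / G8:15] → R7 (4)
R7 → [G2:8 / R3:16 / G8:18] → G2 (8)
G2 → [R3:18 / G8:20] → R3 (18)
R3 → [G8:2] → G8 (2)
Return G8→00: 15.
Total = 4 + 8 + 18 + 2 + 15 = 47.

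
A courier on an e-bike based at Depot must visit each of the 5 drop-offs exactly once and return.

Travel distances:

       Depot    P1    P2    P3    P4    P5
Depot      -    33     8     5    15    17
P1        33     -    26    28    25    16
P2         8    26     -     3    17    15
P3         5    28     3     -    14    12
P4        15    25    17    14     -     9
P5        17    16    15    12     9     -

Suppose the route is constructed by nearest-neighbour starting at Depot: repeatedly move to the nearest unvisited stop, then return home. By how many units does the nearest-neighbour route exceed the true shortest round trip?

From Depot: P3=5, P2=8, P4=15, P5=17, P1=33 → choose P3 (5).
From P3: P2=3, P5=12, P4=14, P1=28 → choose P2 (3).
From P2: P5=15, P4=17, P1=26 → choose P5 (15).
From P5: P4=9, P1=16 → choose P4 (9).
From P4: P1=25 → choose P1 (25).
NN route Depot → P3 → P2 → P5 → P4 → P1 → Depot costs 90.
Optimal: Depot → P3 → P2 → P1 → P5 → P4 → Depot costs 74 (by enumerating all 60 distinct tours).
Excess = 90 − 74 = 16.

Excess over optimum: 16.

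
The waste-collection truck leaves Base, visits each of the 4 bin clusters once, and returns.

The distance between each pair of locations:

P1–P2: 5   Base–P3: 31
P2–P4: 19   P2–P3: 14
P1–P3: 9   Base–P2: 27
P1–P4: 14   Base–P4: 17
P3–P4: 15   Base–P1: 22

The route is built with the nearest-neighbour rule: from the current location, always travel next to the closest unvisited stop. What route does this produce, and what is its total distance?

At Base the remaining stops are P4 17, P1 22, P2 27, P3 31; go to P4.
At P4 the remaining stops are P1 14, P3 15, P2 19; go to P1.
At P1 the remaining stops are P2 5, P3 9; go to P2.
At P2 the remaining stops are P3 14; go to P3.
Return P3→Base: 31.
Total = 17 + 14 + 5 + 14 + 31 = 81.

Nearest-neighbour total = 81; route Base → P4 → P1 → P2 → P3 → Base.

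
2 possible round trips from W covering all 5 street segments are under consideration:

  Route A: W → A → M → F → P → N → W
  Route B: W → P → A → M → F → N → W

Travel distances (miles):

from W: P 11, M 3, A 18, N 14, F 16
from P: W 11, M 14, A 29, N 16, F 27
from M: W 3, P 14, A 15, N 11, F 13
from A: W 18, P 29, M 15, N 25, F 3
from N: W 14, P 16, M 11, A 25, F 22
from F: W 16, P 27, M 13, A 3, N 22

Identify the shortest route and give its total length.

Route A: 18 + 15 + 13 + 27 + 16 + 14 = 103
Route B: 11 + 29 + 15 + 13 + 22 + 14 = 104

Shortest is Route A, total 103 miles.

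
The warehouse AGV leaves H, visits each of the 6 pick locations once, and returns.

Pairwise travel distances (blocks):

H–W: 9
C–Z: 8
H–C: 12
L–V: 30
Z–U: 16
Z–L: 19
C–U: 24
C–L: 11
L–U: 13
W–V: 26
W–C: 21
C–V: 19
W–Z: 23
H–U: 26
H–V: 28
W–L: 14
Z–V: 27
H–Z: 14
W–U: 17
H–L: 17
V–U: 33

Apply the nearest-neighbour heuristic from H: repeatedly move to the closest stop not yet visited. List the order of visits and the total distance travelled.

At H the remaining stops are W 9, C 12, Z 14, L 17, U 26, V 28; go to W.
At W the remaining stops are L 14, U 17, C 21, Z 23, V 26; go to L.
At L the remaining stops are C 11, U 13, Z 19, V 30; go to C.
At C the remaining stops are Z 8, V 19, U 24; go to Z.
At Z the remaining stops are U 16, V 27; go to U.
At U the remaining stops are V 33; go to V.
Return V→H: 28.
Total = 9 + 14 + 11 + 8 + 16 + 33 + 28 = 119.

119 blocks along H → W → L → C → Z → U → V → H.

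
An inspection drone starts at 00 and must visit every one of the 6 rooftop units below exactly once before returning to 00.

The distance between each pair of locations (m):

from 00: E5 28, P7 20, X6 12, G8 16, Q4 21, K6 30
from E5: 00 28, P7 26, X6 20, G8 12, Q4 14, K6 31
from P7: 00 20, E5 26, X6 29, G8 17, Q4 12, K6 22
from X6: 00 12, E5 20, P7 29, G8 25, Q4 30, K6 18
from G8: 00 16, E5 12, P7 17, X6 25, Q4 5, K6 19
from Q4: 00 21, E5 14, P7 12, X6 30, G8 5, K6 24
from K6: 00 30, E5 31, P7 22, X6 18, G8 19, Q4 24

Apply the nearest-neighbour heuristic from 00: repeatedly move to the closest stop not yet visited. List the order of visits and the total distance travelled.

Total distance 120 m via the nearest-neighbour route 00 → X6 → K6 → G8 → Q4 → P7 → E5 → 00.

At 00 the remaining stops are X6 12, G8 16, P7 20, Q4 21, E5 28, K6 30; go to X6.
At X6 the remaining stops are K6 18, E5 20, G8 25, P7 29, Q4 30; go to K6.
At K6 the remaining stops are G8 19, P7 22, Q4 24, E5 31; go to G8.
At G8 the remaining stops are Q4 5, E5 12, P7 17; go to Q4.
At Q4 the remaining stops are P7 12, E5 14; go to P7.
At P7 the remaining stops are E5 26; go to E5.
Return E5→00: 28.
Total = 12 + 18 + 19 + 5 + 12 + 26 + 28 = 120.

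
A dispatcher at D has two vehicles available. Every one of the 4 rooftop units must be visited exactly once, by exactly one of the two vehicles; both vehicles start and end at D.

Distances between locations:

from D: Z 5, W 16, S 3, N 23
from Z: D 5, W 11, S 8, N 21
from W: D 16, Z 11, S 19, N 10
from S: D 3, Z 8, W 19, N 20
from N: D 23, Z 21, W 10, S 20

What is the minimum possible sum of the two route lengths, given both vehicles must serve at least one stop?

Check every non-empty split of the stops between the two vehicles; for each half take its own optimal tour:
  {Z} + {W, S, N}: 10 + 49 = 59
  {W} + {Z, S, N}: 32 + 49 = 81
  {Z, W} + {S, N}: 32 + 46 = 78
  {S} + {Z, W, N}: 6 + 49 = 55
  {Z, S} + {W, N}: 16 + 49 = 65
  {W, S} + {Z, N}: 38 + 49 = 87
  … (7 splits in total)
Best: vehicle 1 D → S → D = 6; vehicle 2 D → Z → W → N → D = 49; combined 55.

55 — the smallest possible combined total.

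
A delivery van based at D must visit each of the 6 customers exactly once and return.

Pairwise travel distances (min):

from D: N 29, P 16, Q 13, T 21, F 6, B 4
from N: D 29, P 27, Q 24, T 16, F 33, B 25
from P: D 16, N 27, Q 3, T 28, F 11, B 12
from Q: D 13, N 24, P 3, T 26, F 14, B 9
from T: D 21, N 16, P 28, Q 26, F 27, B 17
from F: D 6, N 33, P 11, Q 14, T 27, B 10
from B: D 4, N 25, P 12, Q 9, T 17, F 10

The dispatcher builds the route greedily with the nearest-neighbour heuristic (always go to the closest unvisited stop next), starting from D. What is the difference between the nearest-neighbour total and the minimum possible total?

D: B=4, F=6, Q=13, P=16, T=21, N=29 ⇒ B
B: Q=9, F=10, P=12, T=17, N=25 ⇒ Q
Q: P=3, F=14, N=24, T=26 ⇒ P
P: F=11, N=27, T=28 ⇒ F
F: T=27, N=33 ⇒ T
T: N=16 ⇒ N
NN route D → B → Q → P → F → T → N → D costs 99.
Optimal: D → F → P → Q → N → T → B → D costs 81 (by enumerating all 360 distinct tours).
Excess = 99 − 81 = 18.

18 min longer than the optimal tour.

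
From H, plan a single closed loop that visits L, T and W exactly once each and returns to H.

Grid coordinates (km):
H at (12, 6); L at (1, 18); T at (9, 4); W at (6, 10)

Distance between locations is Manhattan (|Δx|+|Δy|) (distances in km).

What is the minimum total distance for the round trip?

50 km — the shortest possible round trip.

H → L → T → W → H: 23+22+9+10 = 64
H → L → W → T → H: 23+13+9+5 = 50
H → T → L → W → H: 5+22+13+10 = 50
The minimum is 50.
One optimal route: H → L → W → T → H (or its reverse).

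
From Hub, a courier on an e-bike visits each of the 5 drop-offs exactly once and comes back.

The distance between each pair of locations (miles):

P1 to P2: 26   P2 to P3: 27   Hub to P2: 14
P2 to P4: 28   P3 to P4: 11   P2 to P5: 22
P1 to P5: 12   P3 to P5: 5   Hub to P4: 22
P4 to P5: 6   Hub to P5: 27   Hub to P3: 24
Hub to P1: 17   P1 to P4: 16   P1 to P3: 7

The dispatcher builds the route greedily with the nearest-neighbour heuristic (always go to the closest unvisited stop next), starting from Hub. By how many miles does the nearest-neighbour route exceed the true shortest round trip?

From Hub: P2=14, P1=17, P4=22, P3=24, P5=27 → choose P2 (14).
From P2: P5=22, P1=26, P3=27, P4=28 → choose P5 (22).
From P5: P3=5, P4=6, P1=12 → choose P3 (5).
From P3: P1=7, P4=11 → choose P1 (7).
From P1: P4=16 → choose P4 (16).
NN route Hub → P2 → P5 → P3 → P1 → P4 → Hub costs 86.
Optimal: Hub → P1 → P3 → P4 → P5 → P2 → Hub costs 77 (by enumerating all 60 distinct tours).
Excess = 86 − 77 = 9.

Excess over optimum: 9 miles.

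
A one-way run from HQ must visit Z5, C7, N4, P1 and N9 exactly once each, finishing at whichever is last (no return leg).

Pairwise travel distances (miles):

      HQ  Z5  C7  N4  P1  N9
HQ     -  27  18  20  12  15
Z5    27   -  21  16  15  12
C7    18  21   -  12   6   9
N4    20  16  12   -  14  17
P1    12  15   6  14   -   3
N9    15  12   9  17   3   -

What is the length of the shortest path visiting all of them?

There are 5! = 120 possible orderings.
HQ - Z5 - C7 - N4 - P1 - N9: 27+21+12+14+3 = 77
HQ - Z5 - C7 - N4 - N9 - P1: 27+21+12+17+3 = 80
HQ - Z5 - C7 - P1 - N4 - N9: 27+21+6+14+17 = 85
HQ - Z5 - C7 - P1 - N9 - N4: 27+21+6+3+17 = 74
HQ - Z5 - C7 - N9 - N4 - P1: 27+21+9+17+14 = 88
HQ - Z5 - C7 - N9 - P1 - N4: 27+21+9+3+14 = 74
HQ - Z5 - N4 - C7 - P1 - N9: 27+16+12+6+3 = 64
HQ - Z5 - N4 - C7 - N9 - P1: 27+16+12+9+3 = 67
HQ - Z5 - N4 - P1 - C7 - N9: 27+16+14+6+9 = 72
HQ - Z5 - N4 - P1 - N9 - C7: 27+16+14+3+9 = 69
HQ - Z5 - N4 - N9 - C7 - P1: 27+16+17+9+6 = 75
HQ - Z5 - N4 - N9 - P1 - C7: 27+16+17+3+6 = 69
HQ - Z5 - P1 - C7 - N4 - N9: 27+15+6+12+17 = 77
HQ - Z5 - P1 - C7 - N9 - N4: 27+15+6+9+17 = 74
… (106 more)
HQ - P1 - N9 - C7 - N4 - Z5: 12+3+9+12+16 = 52  ← best
The minimum is 52.
One shortest path: HQ → P1 → N9 → C7 → N4 → Z5.

Shortest open route: 52 miles.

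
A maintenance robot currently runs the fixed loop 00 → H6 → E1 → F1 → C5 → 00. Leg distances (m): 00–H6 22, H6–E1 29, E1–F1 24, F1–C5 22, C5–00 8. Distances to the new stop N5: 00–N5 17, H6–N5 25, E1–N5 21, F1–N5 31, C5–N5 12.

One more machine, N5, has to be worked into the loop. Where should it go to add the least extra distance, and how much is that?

Insertion cost between consecutive stops i–j is d(i,N5) + d(N5,j) − d(i,j):
  between 00 and H6: 17 + 25 − 22 = 20
  between H6 and E1: 25 + 21 − 29 = 17
  between E1 and F1: 21 + 31 − 24 = 28
  between F1 and C5: 31 + 12 − 22 = 21
  between C5 and 00: 12 + 17 − 8 = 21
Cheapest insertion is between H6 and E1, adding 17.
New total = 105 + 17 = 122.

Minimum extra distance: 17 m, inserting N5 between H6 and E1.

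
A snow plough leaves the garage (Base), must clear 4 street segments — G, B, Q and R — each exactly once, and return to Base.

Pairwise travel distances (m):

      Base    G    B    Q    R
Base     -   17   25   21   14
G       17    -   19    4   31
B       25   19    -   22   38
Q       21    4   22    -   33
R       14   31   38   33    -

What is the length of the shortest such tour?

95 m — the shortest possible round trip.

With 4 stops there are 4!/2 = 12 distinct round trips (a route and its reverse cost the same).
Base→G→B→Q→R→Base: 17+19+22+33+14 = 105
Base→G→B→R→Q→Base: 17+19+38+33+21 = 128
Base→G→Q→B→R→Base: 17+4+22+38+14 = 95
Base→G→Q→R→B→Base: 17+4+33+38+25 = 117
Base→G→R→B→Q→Base: 17+31+38+22+21 = 129
Base→G→R→Q→B→Base: 17+31+33+22+25 = 128
Base→B→G→Q→R→Base: 25+19+4+33+14 = 95
Base→B→G→R→Q→Base: 25+19+31+33+21 = 129
Base→B→Q→G→R→Base: 25+22+4+31+14 = 96
Base→B→R→G→Q→Base: 25+38+31+4+21 = 119
Base→Q→G→B→R→Base: 21+4+19+38+14 = 96
Base→Q→B→G→R→Base: 21+22+19+31+14 = 107
The minimum is 95.
One optimal route: Base → G → Q → B → R → Base (or its reverse).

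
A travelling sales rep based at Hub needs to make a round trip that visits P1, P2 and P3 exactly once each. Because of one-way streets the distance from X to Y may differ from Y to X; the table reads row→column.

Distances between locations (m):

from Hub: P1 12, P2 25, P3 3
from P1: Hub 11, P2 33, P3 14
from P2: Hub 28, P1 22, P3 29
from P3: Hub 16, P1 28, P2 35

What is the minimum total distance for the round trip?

71 m — the shortest possible round trip.

Hub → P1 → P2 → P3 → Hub: 12+33+29+16 = 90
Hub → P1 → P3 → P2 → Hub: 12+14+35+28 = 89
Hub → P2 → P1 → P3 → Hub: 25+22+14+16 = 77
Hub → P2 → P3 → P1 → Hub: 25+29+28+11 = 93
Hub → P3 → P1 → P2 → Hub: 3+28+33+28 = 92
Hub → P3 → P2 → P1 → Hub: 3+35+22+11 = 71
The minimum is 71.
One optimal route: Hub → P3 → P2 → P1 → Hub.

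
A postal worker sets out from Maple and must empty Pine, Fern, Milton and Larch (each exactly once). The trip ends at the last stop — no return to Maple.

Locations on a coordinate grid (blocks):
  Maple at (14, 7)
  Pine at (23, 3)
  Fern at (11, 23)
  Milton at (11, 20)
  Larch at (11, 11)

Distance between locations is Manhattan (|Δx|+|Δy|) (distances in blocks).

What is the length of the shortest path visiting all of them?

There are 4! = 24 possible orderings.
Maple→Pine→Fern→Milton→Larch: 13+32+3+9 = 57
Maple→Pine→Fern→Larch→Milton: 13+32+12+9 = 66
Maple→Pine→Milton→Fern→Larch: 13+29+3+12 = 57
Maple→Pine→Milton→Larch→Fern: 13+29+9+12 = 63
Maple→Pine→Larch→Fern→Milton: 13+20+12+3 = 48
Maple→Pine→Larch→Milton→Fern: 13+20+9+3 = 45
Maple→Fern→Pine→Milton→Larch: 19+32+29+9 = 89
Maple→Fern→Pine→Larch→Milton: 19+32+20+9 = 80
Maple→Fern→Milton→Pine→Larch: 19+3+29+20 = 71
Maple→Fern→Milton→Larch→Pine: 19+3+9+20 = 51
Maple→Fern→Larch→Pine→Milton: 19+12+20+29 = 80
Maple→Fern→Larch→Milton→Pine: 19+12+9+29 = 69
Maple→Milton→Pine→Fern→Larch: 16+29+32+12 = 89
Maple→Milton→Pine→Larch→Fern: 16+29+20+12 = 77
… (10 more)
The minimum is 45.
One shortest path: Maple → Pine → Larch → Milton → Fern.

Shortest open route: 45 blocks.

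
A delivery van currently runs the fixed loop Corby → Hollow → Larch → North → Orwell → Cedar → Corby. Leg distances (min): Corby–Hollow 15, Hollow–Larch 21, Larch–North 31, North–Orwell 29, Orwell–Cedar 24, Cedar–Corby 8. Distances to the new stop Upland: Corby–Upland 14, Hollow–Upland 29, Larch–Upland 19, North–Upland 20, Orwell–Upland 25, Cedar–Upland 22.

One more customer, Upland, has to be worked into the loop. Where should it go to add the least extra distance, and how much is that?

Adding 8 min by placing Upland on the Larch–North leg.

Insertion cost between consecutive stops i–j is d(i,Upland) + d(Upland,j) − d(i,j):
  between Corby and Hollow: 14 + 29 − 15 = 28
  between Hollow and Larch: 29 + 19 − 21 = 27
  between Larch and North: 19 + 20 − 31 = 8
  between North and Orwell: 20 + 25 − 29 = 16
  between Orwell and Cedar: 25 + 22 − 24 = 23
  between Cedar and Corby: 22 + 14 − 8 = 28
Cheapest insertion is between Larch and North, adding 8.
New total = 128 + 8 = 136.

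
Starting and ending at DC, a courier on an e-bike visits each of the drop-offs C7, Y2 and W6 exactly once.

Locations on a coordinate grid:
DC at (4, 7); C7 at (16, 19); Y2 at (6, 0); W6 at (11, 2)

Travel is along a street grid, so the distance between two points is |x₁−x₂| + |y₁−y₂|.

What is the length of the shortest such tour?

With 3 stops there are 3!/2 = 3 distinct round trips (a route and its reverse cost the same).
DC - C7 - Y2 - W6 - DC: 24+29+7+12 = 72
DC - C7 - W6 - Y2 - DC: 24+22+7+9 = 62
DC - Y2 - C7 - W6 - DC: 9+29+22+12 = 72
The minimum is 62.
One optimal route: DC → C7 → W6 → Y2 → DC (or its reverse).

Minimum total distance: 62.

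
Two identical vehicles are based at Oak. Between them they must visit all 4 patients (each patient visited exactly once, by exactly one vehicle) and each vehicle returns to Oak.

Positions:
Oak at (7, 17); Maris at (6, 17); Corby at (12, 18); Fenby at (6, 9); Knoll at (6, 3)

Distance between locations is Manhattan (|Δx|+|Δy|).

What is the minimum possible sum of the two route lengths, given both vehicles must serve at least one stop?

42 — the smallest possible combined total.

Check every non-empty split of the stops between the two vehicles; for each half take its own optimal tour:
  {Maris} + {Corby, Fenby, Knoll}: 2 + 42 = 44
  {Corby} + {Maris, Fenby, Knoll}: 12 + 30 = 42
  {Maris, Corby} + {Fenby, Knoll}: 14 + 30 = 44
  {Fenby} + {Maris, Corby, Knoll}: 18 + 42 = 60
  {Maris, Fenby} + {Corby, Knoll}: 18 + 42 = 60
  {Corby, Fenby} + {Maris, Knoll}: 30 + 30 = 60
  … (7 splits in total)
Best: vehicle 1 Oak → Corby → Oak = 12; vehicle 2 Oak → Maris → Fenby → Knoll → Oak = 30; combined 42.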